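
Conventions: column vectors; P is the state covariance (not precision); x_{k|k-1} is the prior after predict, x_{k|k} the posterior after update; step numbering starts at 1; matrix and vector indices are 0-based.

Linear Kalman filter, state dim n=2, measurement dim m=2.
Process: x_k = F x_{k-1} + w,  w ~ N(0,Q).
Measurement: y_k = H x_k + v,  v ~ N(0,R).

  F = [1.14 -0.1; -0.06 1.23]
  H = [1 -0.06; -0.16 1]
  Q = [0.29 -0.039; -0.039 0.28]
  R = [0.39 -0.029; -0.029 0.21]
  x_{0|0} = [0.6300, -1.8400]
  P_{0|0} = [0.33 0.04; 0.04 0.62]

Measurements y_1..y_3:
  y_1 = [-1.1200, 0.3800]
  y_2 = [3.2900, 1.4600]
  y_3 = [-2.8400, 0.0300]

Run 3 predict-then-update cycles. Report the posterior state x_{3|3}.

step 1: x^-=[0.9022, -2.3010]  P^-=[0.7159 -0.0815; -0.0815 1.2133]  S=[1.1201 -0.2986; -0.2986 1.4677]  K=[0.6428 -0.0028; 0.0899 0.8538]  nu=[-2.1603, 2.8254]  x^+=[-0.4943, -0.0828]  P^+=[0.2520 0.0211; 0.0211 0.1801]
step 2: x^-=[-0.5552, -0.0722]  P^-=[0.6145 -0.0487; -0.0487 0.5502]  S=[1.0124 -0.2095; -0.2095 0.7915]  K=[0.6046 -0.0257; 0.0690 0.7232]  nu=[3.8409, 1.4433]  x^+=[1.7299, 1.2366]  P^+=[0.2374 0.0151; 0.0151 0.1523]
step 3: x^-=[1.8484, 1.4172]  P^-=[0.5967 -0.0528; -0.0528 0.5090]  S=[0.9948 -0.2083; -0.2083 0.7512]  K=[0.5962 -0.0320; 0.0642 0.7067]  nu=[-4.6034, -1.0914]  x^+=[-0.8614, 0.3503]  P^+=[0.2343 0.0135; 0.0135 0.1487]

x_post = [-0.8614, 0.3503]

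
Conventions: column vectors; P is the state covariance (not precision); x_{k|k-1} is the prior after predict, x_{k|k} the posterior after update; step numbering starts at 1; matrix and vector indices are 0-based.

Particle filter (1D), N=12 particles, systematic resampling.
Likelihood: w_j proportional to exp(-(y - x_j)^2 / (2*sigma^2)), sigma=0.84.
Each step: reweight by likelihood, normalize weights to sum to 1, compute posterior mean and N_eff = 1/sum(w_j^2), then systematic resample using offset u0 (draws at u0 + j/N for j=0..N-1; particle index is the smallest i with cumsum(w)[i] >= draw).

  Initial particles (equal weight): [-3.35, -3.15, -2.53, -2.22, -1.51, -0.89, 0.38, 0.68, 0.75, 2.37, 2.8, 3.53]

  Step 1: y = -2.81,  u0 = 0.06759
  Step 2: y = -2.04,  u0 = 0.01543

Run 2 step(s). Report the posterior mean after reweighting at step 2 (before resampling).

step 1: w=[0.2119, 0.2400, 0.2464, 0.2036, 0.0787, 0.0191, 0.0002, 0.0000, 0.0000, 0.0000, 0.0000, 0.0000]  mean=-2.6771  Neff=4.7338  idx=[0, 0, 1, 1, 1, 2, 2, 2, 3, 3, 3, 5]
step 2: w=[0.0385, 0.0385, 0.0542, 0.0542, 0.0542, 0.1096, 0.1096, 0.1096, 0.1269, 0.1269, 0.1269, 0.0509]  mean=-2.4925  Neff=10.1308  idx=[0, 2, 3, 5, 5, 6, 7, 8, 8, 9, 10, 10]

post_mean = -2.4925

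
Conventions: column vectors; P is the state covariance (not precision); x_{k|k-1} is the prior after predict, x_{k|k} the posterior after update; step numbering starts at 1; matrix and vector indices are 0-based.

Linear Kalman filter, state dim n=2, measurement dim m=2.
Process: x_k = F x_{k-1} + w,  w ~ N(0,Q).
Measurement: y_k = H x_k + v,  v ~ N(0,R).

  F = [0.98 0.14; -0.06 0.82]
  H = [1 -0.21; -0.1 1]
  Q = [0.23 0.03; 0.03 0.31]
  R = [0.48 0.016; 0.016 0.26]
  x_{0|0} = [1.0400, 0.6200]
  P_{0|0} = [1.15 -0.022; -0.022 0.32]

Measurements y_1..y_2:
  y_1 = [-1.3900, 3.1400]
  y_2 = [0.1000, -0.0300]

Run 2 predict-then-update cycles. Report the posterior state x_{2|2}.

step 1: x^-=[1.1060, 0.4460]  P^-=[1.3347 -0.0184; -0.0184 0.5315]  S=[1.8459 -0.2478; -0.2478 0.8085]  K=[0.7300 0.0360; 0.0189 0.6654]  nu=[-2.4023, 2.8046]  x^+=[-0.5468, 2.2668]  P^+=[0.3630 0.0573; 0.0573 0.1790]
step 2: x^-=[-0.2185, 1.8916]  P^-=[0.5979 0.0748; 0.0748 0.4261]  S=[1.0653 -0.0569; -0.0569 0.6771]  K=[0.5502 0.0684; 0.0193 0.6198]  nu=[0.7158, -1.9435]  x^+=[0.0423, 0.7008]  P^+=[0.2766 0.0542; 0.0542 0.1669]

x_post = [0.0423, 0.7008]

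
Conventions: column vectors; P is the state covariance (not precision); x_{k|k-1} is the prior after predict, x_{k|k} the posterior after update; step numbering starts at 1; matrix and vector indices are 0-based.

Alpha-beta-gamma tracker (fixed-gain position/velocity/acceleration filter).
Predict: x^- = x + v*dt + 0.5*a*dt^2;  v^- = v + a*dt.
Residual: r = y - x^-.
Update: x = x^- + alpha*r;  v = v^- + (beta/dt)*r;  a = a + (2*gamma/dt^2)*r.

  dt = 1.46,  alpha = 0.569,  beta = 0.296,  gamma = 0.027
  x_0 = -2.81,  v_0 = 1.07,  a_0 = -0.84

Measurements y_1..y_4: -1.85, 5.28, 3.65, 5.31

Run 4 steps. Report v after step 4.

step 1: x_pred=-2.1431  r=0.2931  x^+=-1.9763  v^+=-0.0970  a^+=-0.8326
step 2: x_pred=-3.0053  r=8.2853  x^+=1.7090  v^+=0.3672  a^+=-0.6227
step 3: x_pred=1.5815  r=2.0685  x^+=2.7585  v^+=-0.1225  a^+=-0.5703
step 4: x_pred=1.9718  r=3.3382  x^+=3.8712  v^+=-0.2784  a^+=-0.4857

v_post = -0.2784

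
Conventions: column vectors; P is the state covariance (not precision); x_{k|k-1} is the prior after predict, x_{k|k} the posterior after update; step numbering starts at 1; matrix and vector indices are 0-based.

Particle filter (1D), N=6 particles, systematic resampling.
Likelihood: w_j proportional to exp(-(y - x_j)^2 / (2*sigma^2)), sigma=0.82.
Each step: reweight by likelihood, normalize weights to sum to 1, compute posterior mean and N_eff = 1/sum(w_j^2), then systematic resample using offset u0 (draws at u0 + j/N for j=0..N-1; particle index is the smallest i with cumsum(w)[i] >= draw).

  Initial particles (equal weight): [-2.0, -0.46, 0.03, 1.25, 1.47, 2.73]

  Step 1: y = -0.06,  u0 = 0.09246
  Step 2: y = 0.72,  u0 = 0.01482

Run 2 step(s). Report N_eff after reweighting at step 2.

step 1: w=[0.0254, 0.3699, 0.4141, 0.1163, 0.0731, 0.0013]  mean=0.0478  Neff=3.0505  idx=[1, 1, 2, 2, 2, 4]
step 2: w=[0.1022, 0.1022, 0.2020, 0.2020, 0.2020, 0.1895]  mean=0.2027  Neff=5.5789  idx=[0, 1, 2, 3, 4, 5]

N_eff = 5.5789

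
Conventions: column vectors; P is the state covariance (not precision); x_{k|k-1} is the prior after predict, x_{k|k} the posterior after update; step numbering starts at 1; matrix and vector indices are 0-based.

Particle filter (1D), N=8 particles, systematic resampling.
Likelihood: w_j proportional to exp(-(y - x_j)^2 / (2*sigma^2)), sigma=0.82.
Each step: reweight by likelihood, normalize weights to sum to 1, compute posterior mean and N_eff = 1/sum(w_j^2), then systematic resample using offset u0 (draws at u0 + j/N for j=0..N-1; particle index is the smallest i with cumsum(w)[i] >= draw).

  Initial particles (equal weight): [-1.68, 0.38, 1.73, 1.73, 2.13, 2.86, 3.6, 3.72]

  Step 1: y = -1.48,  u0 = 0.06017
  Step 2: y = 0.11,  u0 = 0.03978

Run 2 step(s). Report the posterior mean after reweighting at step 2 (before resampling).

post_mean = -0.4554

step 1: w=[0.9262, 0.0728, 0.0004, 0.0004, 0.0001, 0.0000, 0.0000, 0.0000]  mean=-1.5267  Neff=1.1585  idx=[0, 0, 0, 0, 0, 0, 0, 1]
step 2: w=[0.0579, 0.0579, 0.0579, 0.0579, 0.0579, 0.0579, 0.0579, 0.5945]  mean=-0.4554  Neff=2.6533  idx=[0, 2, 5, 7, 7, 7, 7, 7]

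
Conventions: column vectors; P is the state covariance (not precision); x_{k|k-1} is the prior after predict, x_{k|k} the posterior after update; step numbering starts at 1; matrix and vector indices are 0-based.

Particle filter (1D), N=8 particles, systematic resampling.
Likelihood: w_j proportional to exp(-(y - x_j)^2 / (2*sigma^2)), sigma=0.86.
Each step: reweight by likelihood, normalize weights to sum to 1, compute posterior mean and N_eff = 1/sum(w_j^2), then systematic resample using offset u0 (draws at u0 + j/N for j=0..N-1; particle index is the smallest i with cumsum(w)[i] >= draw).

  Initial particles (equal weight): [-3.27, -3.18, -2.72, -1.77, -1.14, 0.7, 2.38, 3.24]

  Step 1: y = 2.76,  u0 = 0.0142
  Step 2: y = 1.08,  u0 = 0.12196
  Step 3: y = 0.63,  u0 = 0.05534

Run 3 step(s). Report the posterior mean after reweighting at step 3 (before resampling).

post_mean = 0.9491

step 1: w=[0.0000, 0.0000, 0.0000, 0.0000, 0.0000, 0.0312, 0.4985, 0.4703]  mean=2.7320  Neff=2.1248  idx=[5, 6, 6, 6, 6, 7, 7, 7]
step 2: w=[0.3925, 0.1380, 0.1380, 0.1380, 0.1380, 0.0185, 0.0185, 0.0185]  mean=1.7683  Neff=4.3241  idx=[0, 0, 0, 1, 2, 3, 4, 7]
step 3: w=[0.2844, 0.2844, 0.2844, 0.0360, 0.0360, 0.0360, 0.0360, 0.0029]  mean=0.9491  Neff=4.0351  idx=[0, 0, 1, 1, 1, 2, 2, 5]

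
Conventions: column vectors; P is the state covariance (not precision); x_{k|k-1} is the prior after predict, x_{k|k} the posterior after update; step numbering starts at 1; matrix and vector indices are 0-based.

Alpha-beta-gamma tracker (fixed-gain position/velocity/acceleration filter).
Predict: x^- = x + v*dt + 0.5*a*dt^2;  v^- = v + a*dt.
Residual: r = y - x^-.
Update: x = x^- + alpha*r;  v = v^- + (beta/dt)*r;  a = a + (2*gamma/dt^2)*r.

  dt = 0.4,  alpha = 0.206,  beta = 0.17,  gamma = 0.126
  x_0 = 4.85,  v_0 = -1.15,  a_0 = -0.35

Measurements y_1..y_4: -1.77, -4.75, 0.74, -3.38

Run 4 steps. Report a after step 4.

a_post = 4.2009

step 1: x_pred=4.3620  r=-6.1320  x^+=3.0988  v^+=-3.8961  a^+=-10.0079
step 2: x_pred=0.7397  r=-5.4897  x^+=-0.3911  v^+=-10.2324  a^+=-18.6542
step 3: x_pred=-5.9764  r=6.7164  x^+=-4.5929  v^+=-14.8396  a^+=-8.0758
step 4: x_pred=-11.1748  r=7.7948  x^+=-9.5690  v^+=-14.7572  a^+=4.2009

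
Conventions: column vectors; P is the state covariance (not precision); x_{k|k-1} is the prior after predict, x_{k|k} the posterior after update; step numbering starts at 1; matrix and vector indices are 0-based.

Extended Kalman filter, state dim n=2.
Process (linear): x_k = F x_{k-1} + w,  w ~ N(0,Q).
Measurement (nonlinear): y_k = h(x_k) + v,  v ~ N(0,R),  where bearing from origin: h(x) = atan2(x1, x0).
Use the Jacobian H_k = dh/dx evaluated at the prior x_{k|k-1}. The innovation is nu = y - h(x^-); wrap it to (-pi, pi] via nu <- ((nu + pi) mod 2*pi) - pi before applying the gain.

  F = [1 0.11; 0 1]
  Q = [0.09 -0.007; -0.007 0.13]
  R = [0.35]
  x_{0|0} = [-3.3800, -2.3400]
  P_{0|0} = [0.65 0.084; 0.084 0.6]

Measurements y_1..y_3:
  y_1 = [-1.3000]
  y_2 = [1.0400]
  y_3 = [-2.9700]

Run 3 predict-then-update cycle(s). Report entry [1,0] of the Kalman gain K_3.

K[1,0] = -0.3832

step 1: x^-=[-3.6374, -2.3400]  P^-=[0.7657 0.1430; 0.1430 0.7300]  H_jac=[0.1251 -0.1944]  S=[0.3826]  K=[0.1777; -0.3242]  nu=[1.2699]  x^+=[-3.4118, -2.7517]  P^+=[0.7537 0.1650; 0.1650 0.6898]
step 2: x^-=[-3.7145, -2.7517]  P^-=[0.8883 0.2339; 0.2339 0.8198]  H_jac=[0.1288 -0.1738]  S=[0.3790]  K=[0.1945; -0.2965]  nu=[-2.7392]  x^+=[-4.2473, -1.9396]  P^+=[0.8740 0.2558; 0.2558 0.7865]
step 3: x^-=[-4.4607, -1.9396]  P^-=[1.0298 0.3353; 0.3353 0.9165]  H_jac=[0.0820 -0.1885]  S=[0.3791]  K=[0.0559; -0.3832]  nu=[-0.2386]  x^+=[-4.4740, -1.8482]  P^+=[1.0286 0.3434; 0.3434 0.8608]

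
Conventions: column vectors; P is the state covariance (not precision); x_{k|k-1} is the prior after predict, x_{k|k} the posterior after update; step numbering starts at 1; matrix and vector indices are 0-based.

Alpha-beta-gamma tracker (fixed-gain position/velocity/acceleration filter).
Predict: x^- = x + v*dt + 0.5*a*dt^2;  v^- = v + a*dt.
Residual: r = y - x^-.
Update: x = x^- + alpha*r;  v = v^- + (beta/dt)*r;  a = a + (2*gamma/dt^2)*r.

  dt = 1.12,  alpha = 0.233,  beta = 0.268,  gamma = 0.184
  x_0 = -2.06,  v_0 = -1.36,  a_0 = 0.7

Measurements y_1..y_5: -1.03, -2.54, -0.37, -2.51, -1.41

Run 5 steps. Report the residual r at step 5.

step 1: x_pred=-3.1442  r=2.1142  x^+=-2.6516  v^+=-0.0701  a^+=1.3202
step 2: x_pred=-1.9020  r=-0.6380  x^+=-2.0507  v^+=1.2559  a^+=1.1331
step 3: x_pred=0.0666  r=-0.4366  x^+=-0.0352  v^+=2.4205  a^+=1.0050
step 4: x_pred=3.3061  r=-5.8161  x^+=1.9509  v^+=2.1543  a^+=-0.7013
step 5: x_pred=3.9240  r=-5.3340  x^+=2.6812  v^+=0.0926  a^+=-2.2661

resid = -5.3340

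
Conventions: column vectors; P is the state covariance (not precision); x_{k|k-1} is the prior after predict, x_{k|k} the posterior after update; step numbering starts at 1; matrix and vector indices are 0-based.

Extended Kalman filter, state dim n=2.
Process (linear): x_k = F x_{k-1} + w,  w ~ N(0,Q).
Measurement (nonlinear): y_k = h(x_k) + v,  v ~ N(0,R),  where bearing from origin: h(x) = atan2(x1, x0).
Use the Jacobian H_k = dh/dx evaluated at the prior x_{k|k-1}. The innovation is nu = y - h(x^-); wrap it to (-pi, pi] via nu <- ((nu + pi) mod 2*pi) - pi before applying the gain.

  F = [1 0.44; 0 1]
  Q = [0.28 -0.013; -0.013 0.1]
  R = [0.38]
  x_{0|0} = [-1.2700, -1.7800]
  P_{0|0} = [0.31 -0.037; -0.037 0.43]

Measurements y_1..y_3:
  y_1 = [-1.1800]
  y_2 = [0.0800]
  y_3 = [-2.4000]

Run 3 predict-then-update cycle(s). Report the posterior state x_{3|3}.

step 1: x^-=[-2.0532, -1.7800]  P^-=[0.6407 0.1392; 0.1392 0.5300]  H_jac=[0.2411 -0.2781]  S=[0.4395]  K=[0.2633; -0.2589]  nu=[1.2473]  x^+=[-1.7248, -2.1030]  P^+=[0.6102 0.1692; 0.1692 0.5005]
step 2: x^-=[-2.6501, -2.1030]  P^-=[1.1360 0.3764; 0.3764 0.6005]  H_jac=[0.1837 -0.2315]  S=[0.4185]  K=[0.2905; -0.1670]  nu=[2.5508]  x^+=[-1.9091, -2.5289]  P^+=[1.1007 0.3967; 0.3967 0.5889]
step 3: x^-=[-3.0218, -2.5289]  P^-=[1.8438 0.6428; 0.6428 0.6889]  H_jac=[0.1629 -0.1946]  S=[0.4143]  K=[0.4229; -0.0709]  nu=[0.0448]  x^+=[-3.0029, -2.5321]  P^+=[1.7697 0.6552; 0.6552 0.6868]

x_post = [-3.0029, -2.5321]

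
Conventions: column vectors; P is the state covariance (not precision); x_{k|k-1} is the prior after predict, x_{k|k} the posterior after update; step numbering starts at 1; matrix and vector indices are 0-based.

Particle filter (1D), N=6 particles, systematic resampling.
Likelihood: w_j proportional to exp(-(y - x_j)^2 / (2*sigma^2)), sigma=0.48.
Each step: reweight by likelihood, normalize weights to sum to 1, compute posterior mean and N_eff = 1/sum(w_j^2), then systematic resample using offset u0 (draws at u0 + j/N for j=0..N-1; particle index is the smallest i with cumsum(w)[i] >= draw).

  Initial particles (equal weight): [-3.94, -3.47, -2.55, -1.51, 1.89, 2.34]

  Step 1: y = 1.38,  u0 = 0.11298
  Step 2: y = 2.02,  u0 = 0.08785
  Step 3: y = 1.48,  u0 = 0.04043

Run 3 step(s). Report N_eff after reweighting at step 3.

step 1: w=[0.0000, 0.0000, 0.0000, 0.0000, 0.8078, 0.1922]  mean=1.9765  Neff=1.4505  idx=[4, 4, 4, 4, 4, 5]
step 2: w=[0.1715, 0.1715, 0.1715, 0.1715, 0.1715, 0.1425]  mean=1.9541  Neff=5.9748  idx=[0, 1, 2, 3, 4, 5]
step 3: w=[0.1891, 0.1891, 0.1891, 0.1891, 0.1891, 0.0547]  mean=1.9146  Neff=5.5032  idx=[0, 1, 1, 2, 3, 4]

N_eff = 5.5032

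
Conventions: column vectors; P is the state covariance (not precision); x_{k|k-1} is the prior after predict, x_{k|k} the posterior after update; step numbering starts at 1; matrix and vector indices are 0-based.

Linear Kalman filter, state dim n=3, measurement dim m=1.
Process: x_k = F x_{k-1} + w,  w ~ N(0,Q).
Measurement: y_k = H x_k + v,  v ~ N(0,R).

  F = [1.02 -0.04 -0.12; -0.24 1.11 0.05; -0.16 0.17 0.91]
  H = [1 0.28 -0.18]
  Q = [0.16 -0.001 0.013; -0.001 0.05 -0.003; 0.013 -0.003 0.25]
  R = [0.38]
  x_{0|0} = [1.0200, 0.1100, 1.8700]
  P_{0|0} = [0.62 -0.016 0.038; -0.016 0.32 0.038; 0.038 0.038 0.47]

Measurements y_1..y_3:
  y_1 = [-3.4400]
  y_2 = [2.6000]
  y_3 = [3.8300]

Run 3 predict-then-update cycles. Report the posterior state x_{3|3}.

step 1: x^-=[0.8116, -0.0292, 1.5572]  P^-=[0.8047 -0.1902 -0.1107; -0.1902 0.4930 0.1362; -0.1107 0.1362 0.6659]  S=[1.1646]  K=[0.6624; -0.0658; -0.1653]  nu=[-3.9631]  x^+=[-1.8135, 0.2317, 2.2121]  P^+=[0.2938 -0.1394 0.0168; -0.1394 0.4879 0.1235; 0.0168 0.1235 0.6341]
step 2: x^-=[-2.1245, 0.8030, 2.3426]  P^-=[0.4840 -0.2729 -0.1237; -0.2729 0.7573 0.2817; -0.1237 0.2817 0.8376]  S=[0.8138]  K=[0.5282; -0.1371; -0.2404]  nu=[4.9213]  x^+=[0.4749, 0.1283, 1.1597]  P^+=[0.2570 -0.2140 -0.0204; -0.2140 0.7420 0.2548; -0.0204 0.2548 0.7906]
step 3: x^-=[0.3401, 0.0864, 1.0011]  P^-=[0.4648 -0.3820 -0.1926; -0.3820 1.1238 0.4938; -0.1926 0.4938 1.0291]  S=[0.7719]  K=[0.5085; -0.2024; -0.3104]  nu=[3.6459]  x^+=[2.1941, -0.6515, -0.1304]  P^+=[0.2652 -0.3026 -0.0708; -0.3026 1.0921 0.4453; -0.0708 0.4453 0.9548]

x_post = [2.1941, -0.6515, -0.1304]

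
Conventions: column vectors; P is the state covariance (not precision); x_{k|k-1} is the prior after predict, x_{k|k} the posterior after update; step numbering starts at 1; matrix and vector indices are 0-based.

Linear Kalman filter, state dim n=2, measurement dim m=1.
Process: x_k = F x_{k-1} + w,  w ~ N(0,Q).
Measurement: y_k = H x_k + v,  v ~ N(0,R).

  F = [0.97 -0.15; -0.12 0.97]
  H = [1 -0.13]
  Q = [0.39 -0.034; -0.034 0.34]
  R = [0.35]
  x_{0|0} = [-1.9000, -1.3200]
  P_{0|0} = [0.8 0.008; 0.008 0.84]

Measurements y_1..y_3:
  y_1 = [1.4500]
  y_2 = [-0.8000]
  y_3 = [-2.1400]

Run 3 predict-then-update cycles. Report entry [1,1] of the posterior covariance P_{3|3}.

step 1: x^-=[-1.6450, -1.0524]  P^-=[1.1593 -0.2417; -0.2417 1.1400]  S=[1.5914]  K=[0.7482; -0.2450]  nu=[2.9582]  x^+=[0.5684, -1.7771]  P^+=[0.2684 0.0500; 0.0500 1.0445]
step 2: x^-=[0.8179, -1.7920]  P^-=[0.6515 -0.1692; -0.1692 1.3150]  S=[1.0677]  K=[0.6308; -0.3186]  nu=[-1.8508]  x^+=[-0.3496, -1.2023]  P^+=[0.2267 0.0453; 0.0453 1.2066]
step 3: x^-=[-0.1587, -1.1243]  P^-=[0.6172 -0.1925; -0.1925 1.4680]  S=[1.0421]  K=[0.6163; -0.3678]  nu=[-2.1274]  x^+=[-1.4699, -0.3418]  P^+=[0.2214 0.0438; 0.0438 1.3270]

P_post[1,1] = 1.3270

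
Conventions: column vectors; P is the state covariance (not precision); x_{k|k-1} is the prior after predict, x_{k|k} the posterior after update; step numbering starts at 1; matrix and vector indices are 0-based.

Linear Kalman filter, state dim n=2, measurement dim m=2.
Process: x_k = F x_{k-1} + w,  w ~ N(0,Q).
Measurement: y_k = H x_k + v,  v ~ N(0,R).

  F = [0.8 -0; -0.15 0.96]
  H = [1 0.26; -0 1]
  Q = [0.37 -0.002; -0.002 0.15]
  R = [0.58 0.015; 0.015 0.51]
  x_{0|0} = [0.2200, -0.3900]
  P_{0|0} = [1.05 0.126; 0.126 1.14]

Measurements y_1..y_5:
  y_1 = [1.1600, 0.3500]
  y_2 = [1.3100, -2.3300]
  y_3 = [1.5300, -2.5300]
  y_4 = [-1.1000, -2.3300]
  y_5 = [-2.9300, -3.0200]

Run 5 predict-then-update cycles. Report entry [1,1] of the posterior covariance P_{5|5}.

step 1: x^-=[0.1760, -0.4074]  P^-=[1.0420 -0.0312; -0.0312 1.1880]  S=[1.6861 0.2926; 0.2926 1.6980]  K=[0.6354 -0.1279; 0.0446 0.6920]  nu=[1.0899, 0.7574]  x^+=[0.7717, 0.1653]  P^+=[0.3811 -0.0557; -0.0557 0.3536]
step 2: x^-=[0.6173, 0.0429]  P^-=[0.6139 -0.0905; -0.0905 0.5005]  S=[1.1807 0.0546; 0.0546 1.0105]  K=[0.5054 -0.1169; 0.0107 0.4947]  nu=[0.6815, -2.3729]  x^+=[1.2392, -1.1237]  P^+=[0.3049 -0.0520; -0.0520 0.2525]
step 3: x^-=[0.9913, -1.2646]  P^-=[0.5652 -0.0786; -0.0786 0.4045]  S=[1.1317 0.0416; 0.0416 0.9145]  K=[0.4853 -0.1080; 0.0073 0.4420]  nu=[0.8675, -1.2654]  x^+=[1.5490, -1.8176]  P^+=[0.2923 -0.0478; -0.0478 0.2255]
step 4: x^-=[1.2392, -1.9773]  P^-=[0.5571 -0.0738; -0.0738 0.3782]  S=[1.1243 0.0395; 0.0395 0.8882]  K=[0.4821 -0.1045; 0.0069 0.4255]  nu=[-1.8251, -0.3527]  x^+=[0.3962, -2.1399]  P^+=[0.2900 -0.0461; -0.0461 0.2171]
step 5: x^-=[0.3169, -2.1137]  P^-=[0.5556 -0.0722; -0.0722 0.3699]  S=[1.1231 0.0390; 0.0390 0.8799]  K=[0.4816 -0.1034; 0.0068 0.4201]  nu=[-2.6974, -0.9063]  x^+=[-0.8884, -2.5127]  P^+=[0.2896 -0.0455; -0.0455 0.2143]

P_post[1,1] = 0.2143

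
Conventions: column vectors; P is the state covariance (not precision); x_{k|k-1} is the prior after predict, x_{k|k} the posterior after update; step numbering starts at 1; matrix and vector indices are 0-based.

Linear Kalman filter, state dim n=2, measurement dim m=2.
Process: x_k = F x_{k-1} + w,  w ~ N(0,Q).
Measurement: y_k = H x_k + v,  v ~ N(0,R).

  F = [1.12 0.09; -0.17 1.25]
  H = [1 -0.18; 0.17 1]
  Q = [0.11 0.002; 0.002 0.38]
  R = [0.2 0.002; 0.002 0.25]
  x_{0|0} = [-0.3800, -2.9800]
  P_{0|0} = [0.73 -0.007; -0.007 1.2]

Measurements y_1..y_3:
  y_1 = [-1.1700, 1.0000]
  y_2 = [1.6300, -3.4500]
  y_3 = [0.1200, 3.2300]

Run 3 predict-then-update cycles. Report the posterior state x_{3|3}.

x_post = [0.3918, 1.4414]

step 1: x^-=[-0.6938, -3.6604]  P^-=[1.0340 -0.0117; -0.0117 2.2791]  S=[1.3121 -0.2438; -0.2438 2.5550]  K=[0.8161 0.1421; -0.1588 0.8761]  nu=[-1.1351, 4.7783]  x^+=[-0.9412, 0.7061]  P^+=[0.1651 0.0091; 0.0091 0.2172]
step 2: x^-=[-0.9905, 1.0426]  P^-=[0.3207 0.0076; 0.0076 0.7202]  S=[0.5413 -0.0658; -0.0658 0.9821]  K=[0.6025 0.1036; -0.1373 0.7255]  nu=[2.8082, -4.3242]  x^+=[0.2536, -2.4803]  P^+=[0.1219 0.0064; 0.0064 0.1800]
step 3: x^-=[0.0608, -3.1434]  P^-=[0.2656 0.0079; 0.0079 0.6621]  S=[0.4842 -0.0644; -0.0644 0.9224]  K=[0.5584 0.0965; -0.1355 0.7097]  nu=[-0.5066, 6.3631]  x^+=[0.3918, 1.4414]  P^+=[0.1130 0.0060; 0.0060 0.1761]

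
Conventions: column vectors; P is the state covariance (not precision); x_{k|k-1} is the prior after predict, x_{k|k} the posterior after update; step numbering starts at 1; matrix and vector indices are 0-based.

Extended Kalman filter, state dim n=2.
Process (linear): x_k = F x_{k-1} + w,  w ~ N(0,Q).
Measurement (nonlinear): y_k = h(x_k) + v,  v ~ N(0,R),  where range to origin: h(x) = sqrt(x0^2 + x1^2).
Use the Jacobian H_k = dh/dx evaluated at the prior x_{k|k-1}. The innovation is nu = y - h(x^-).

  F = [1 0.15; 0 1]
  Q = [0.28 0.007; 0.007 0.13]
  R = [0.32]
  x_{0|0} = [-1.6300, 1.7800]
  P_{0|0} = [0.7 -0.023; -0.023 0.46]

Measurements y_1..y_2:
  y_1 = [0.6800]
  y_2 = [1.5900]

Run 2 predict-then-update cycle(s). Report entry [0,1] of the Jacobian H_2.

H_jac[0,1] = 0.9571

step 1: x^-=[-1.3630, 1.7800]  P^-=[0.9835 0.0530; 0.0530 0.5900]  H_jac=[-0.6080 0.7940]  S=[1.0043]  K=[-0.5535; 0.4344]  nu=[-1.5619]  x^+=[-0.4985, 1.1016]  P^+=[0.6758 0.2944; 0.2944 0.4005]
step 2: x^-=[-0.3333, 1.1016]  P^-=[1.0532 0.3615; 0.3615 0.5305]  H_jac=[-0.2896 0.9571]  S=[0.6939]  K=[0.0591; 0.5809]  nu=[0.4391]  x^+=[-0.3074, 1.3566]  P^+=[1.0507 0.3377; 0.3377 0.2964]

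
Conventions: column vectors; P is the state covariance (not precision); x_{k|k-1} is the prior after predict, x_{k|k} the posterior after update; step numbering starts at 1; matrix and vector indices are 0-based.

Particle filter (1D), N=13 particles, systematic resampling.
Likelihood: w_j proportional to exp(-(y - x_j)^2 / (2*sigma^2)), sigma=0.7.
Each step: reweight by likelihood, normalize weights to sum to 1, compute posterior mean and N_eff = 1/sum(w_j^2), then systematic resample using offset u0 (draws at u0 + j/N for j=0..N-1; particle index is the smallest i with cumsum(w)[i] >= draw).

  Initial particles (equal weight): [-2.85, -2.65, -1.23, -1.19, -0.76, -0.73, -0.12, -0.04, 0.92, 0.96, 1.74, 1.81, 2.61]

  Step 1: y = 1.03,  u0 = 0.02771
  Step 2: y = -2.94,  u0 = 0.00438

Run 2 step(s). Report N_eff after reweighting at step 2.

N_eff = 1.9122

step 1: w=[0.0000, 0.0000, 0.0014, 0.0017, 0.0099, 0.0110, 0.0672, 0.0806, 0.2559, 0.2578, 0.1549, 0.1393, 0.0203]  mean=1.0271  Neff=5.3467  idx=[6, 7, 8, 8, 8, 8, 9, 9, 9, 10, 10, 11, 11]
step 2: w=[0.6127, 0.3841, 0.0005, 0.0005, 0.0005, 0.0005, 0.0004, 0.0004, 0.0004, 0.0000, 0.0000, 0.0000, 0.0000]  mean=-0.0859  Neff=1.9122  idx=[0, 0, 0, 0, 0, 0, 0, 0, 1, 1, 1, 1, 1]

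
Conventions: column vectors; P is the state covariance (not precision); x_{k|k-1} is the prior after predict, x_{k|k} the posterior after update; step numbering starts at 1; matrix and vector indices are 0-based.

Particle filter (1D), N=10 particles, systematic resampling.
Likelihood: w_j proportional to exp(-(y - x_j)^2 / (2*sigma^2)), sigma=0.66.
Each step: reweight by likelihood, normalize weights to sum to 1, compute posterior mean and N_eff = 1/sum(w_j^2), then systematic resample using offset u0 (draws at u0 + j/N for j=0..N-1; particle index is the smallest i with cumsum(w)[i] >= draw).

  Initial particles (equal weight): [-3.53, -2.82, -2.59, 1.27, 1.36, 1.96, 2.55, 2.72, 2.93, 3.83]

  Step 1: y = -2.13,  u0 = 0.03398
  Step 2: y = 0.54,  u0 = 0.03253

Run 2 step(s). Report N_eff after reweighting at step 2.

step 1: w=[0.0718, 0.3942, 0.5340, 0.0000, 0.0000, 0.0000, 0.0000, 0.0000, 0.0000, 0.0000]  mean=-2.7481  Neff=2.2435  idx=[0, 1, 1, 1, 1, 2, 2, 2, 2, 2]
step 2: w=[0.0001, 0.0315, 0.0315, 0.0315, 0.0315, 0.1748, 0.1748, 0.1748, 0.1748, 0.1748]  mean=-2.6191  Neff=6.3811  idx=[2, 5, 5, 6, 6, 7, 7, 8, 9, 9]

N_eff = 6.3811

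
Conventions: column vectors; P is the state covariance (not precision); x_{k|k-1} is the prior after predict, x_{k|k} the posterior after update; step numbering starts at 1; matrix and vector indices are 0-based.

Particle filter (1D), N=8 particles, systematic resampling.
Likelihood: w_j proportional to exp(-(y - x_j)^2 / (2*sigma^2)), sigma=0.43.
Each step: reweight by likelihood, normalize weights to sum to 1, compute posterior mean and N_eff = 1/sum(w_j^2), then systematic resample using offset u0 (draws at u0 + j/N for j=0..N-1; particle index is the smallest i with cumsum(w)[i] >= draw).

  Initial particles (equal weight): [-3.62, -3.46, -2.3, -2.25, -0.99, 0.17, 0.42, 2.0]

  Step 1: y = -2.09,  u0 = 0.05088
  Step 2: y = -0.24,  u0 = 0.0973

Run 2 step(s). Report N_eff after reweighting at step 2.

N_eff = 7.4624

step 1: w=[0.0010, 0.0033, 0.4755, 0.4999, 0.0203, 0.0000, 0.0000, 0.0000]  mean=-2.2535  Neff=2.0991  idx=[2, 2, 2, 2, 3, 3, 3, 3]
step 2: w=[0.0914, 0.0914, 0.0914, 0.0914, 0.1586, 0.1586, 0.1586, 0.1586]  mean=-2.2683  Neff=7.4624  idx=[1, 2, 3, 4, 5, 6, 7, 7]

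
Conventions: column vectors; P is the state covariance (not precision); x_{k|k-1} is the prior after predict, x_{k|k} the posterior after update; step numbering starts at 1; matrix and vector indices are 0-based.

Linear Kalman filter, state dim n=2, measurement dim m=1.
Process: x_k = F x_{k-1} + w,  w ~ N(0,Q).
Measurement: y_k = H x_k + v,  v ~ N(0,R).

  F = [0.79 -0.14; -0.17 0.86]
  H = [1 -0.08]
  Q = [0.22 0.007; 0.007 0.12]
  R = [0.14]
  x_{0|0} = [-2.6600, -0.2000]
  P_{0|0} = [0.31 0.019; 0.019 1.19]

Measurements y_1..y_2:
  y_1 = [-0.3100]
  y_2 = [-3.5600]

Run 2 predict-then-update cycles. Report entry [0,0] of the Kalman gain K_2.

K[0,0] = 0.6673

step 1: x^-=[-2.0734, 0.2802]  P^-=[0.4326 -0.1645; -0.1645 1.0035]  S=[0.6053]  K=[0.7364; -0.4044]  nu=[1.7858]  x^+=[-0.7584, -0.4421]  P^+=[0.1044 0.0157; 0.0157 0.9045]
step 2: x^-=[-0.5372, -0.2513]  P^-=[0.2994 -0.1049; -0.1049 0.7874]  S=[0.4612]  K=[0.6673; -0.3639]  nu=[-3.0429]  x^+=[-2.5678, 0.8561]  P^+=[0.0940 0.0072; 0.0072 0.7263]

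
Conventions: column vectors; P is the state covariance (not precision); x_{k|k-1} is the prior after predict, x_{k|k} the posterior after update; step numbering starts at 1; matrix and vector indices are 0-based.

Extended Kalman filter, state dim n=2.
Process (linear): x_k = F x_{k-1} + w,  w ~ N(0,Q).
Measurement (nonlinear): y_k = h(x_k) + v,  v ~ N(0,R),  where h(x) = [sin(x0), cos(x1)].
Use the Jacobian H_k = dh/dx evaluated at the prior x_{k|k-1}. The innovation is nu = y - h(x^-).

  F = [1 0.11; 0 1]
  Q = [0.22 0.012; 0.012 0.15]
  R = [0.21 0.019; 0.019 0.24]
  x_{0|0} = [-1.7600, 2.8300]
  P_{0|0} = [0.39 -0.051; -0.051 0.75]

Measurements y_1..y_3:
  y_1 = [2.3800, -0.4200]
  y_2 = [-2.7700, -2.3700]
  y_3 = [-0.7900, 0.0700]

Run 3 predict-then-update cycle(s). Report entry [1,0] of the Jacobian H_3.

step 1: x^-=[-1.4487, 2.8300]  P^-=[0.6079 0.0435; 0.0435 0.9000]  H_jac=[0.1218 0.0000; 0.0000 -0.3066]  S=[0.2190 0.0174; 0.0174 0.3246]  K=[0.3427 -0.0594; 0.0920 -0.8550]  nu=[3.3726, 0.5318]  x^+=[-0.3244, 2.6856]  P^+=[0.5817 0.0253; 0.0253 0.6636]
step 2: x^-=[-0.0290, 2.6856]  P^-=[0.8153 0.1103; 0.1103 0.8136]  H_jac=[0.9996 0.0000; 0.0000 -0.4403]  S=[1.0246 -0.0295; -0.0295 0.3978]  K=[0.7936 -0.0632; 0.0818 -0.8946]  nu=[-2.7410, -1.4722]  x^+=[-2.1112, 3.7785]  P^+=[0.1655 0.0002; 0.0002 0.4841]
step 3: x^-=[-1.6955, 3.7785]  P^-=[0.3914 0.0654; 0.0654 0.6341]  H_jac=[-0.1244 0.0000; 0.0000 0.5947]  S=[0.2161 0.0142; 0.0142 0.4642]  K=[-0.2313 0.0909; -0.0911 0.8150]  nu=[0.2022, 0.8740]  x^+=[-1.6629, 4.4723]  P^+=[0.3766 0.0293; 0.0293 0.3260]

H_jac[1,0] = 0.0000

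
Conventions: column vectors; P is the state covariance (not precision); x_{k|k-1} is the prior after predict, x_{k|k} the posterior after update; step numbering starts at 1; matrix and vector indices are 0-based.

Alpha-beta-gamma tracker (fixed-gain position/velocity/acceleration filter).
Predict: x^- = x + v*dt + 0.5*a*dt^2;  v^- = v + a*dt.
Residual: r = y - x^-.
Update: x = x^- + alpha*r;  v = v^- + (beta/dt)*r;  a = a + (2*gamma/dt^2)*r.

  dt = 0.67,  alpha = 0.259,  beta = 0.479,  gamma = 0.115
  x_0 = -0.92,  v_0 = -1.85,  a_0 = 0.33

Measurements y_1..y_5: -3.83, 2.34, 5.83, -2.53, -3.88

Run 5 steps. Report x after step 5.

step 1: x_pred=-2.0854  r=-1.7446  x^+=-2.5373  v^+=-2.8761  a^+=-0.5639
step 2: x_pred=-4.5908  r=6.9308  x^+=-2.7958  v^+=1.7011  a^+=2.9873
step 3: x_pred=-0.9855  r=6.8155  x^+=0.7797  v^+=8.5752  a^+=6.4793
step 4: x_pred=7.9793  r=-10.5093  x^+=5.2574  v^+=5.4029  a^+=1.0947
step 5: x_pred=9.1231  r=-13.0031  x^+=5.7553  v^+=-3.1599  a^+=-5.5676

x_post = 5.7553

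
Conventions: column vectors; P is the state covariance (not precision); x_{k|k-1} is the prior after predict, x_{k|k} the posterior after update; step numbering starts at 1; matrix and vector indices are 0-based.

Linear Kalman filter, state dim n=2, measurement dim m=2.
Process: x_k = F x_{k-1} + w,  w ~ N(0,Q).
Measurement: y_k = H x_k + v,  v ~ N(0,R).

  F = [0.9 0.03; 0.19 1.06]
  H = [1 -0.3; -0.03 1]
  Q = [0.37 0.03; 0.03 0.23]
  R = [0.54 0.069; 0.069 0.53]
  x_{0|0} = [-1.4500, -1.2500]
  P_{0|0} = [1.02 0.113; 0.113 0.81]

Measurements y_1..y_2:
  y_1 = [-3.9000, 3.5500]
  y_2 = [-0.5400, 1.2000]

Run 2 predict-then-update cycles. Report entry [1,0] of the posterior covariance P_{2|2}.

step 1: x^-=[-1.3425, -1.6005]  P^-=[1.2030 0.3386; 0.3386 1.2225]  S=[1.6499 0.0078; 0.0078 1.7332]  K=[0.6668 0.1715; -0.0204 0.6995]  nu=[-3.0377, 5.1102]  x^+=[-2.4914, 2.0362]  P^+=[0.4167 0.1494; 0.1494 0.3738]
step 2: x^-=[-2.1811, 1.6850]  P^-=[0.7159 0.2565; 0.2565 0.7253]  S=[1.1673 0.0888; 0.0888 1.2405]  K=[0.5359 0.1511; -0.0107 0.5792]  nu=[2.1466, -0.5504]  x^+=[-1.1139, 1.3432]  P^+=[0.3380 0.1272; 0.1272 0.3101]

P_post[1,0] = 0.1272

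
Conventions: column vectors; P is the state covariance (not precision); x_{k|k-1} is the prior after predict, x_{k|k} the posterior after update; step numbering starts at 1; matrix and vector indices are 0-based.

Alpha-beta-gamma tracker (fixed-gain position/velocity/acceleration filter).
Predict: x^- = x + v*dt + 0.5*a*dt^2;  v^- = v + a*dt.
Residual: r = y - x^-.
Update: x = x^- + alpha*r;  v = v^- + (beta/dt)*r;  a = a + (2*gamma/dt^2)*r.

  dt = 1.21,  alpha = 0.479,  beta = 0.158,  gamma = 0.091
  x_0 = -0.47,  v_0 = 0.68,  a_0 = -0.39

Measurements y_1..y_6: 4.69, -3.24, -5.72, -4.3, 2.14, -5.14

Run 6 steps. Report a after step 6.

step 1: x_pred=0.0673  r=4.6227  x^+=2.2816  v^+=0.8117  a^+=0.1846
step 2: x_pred=3.3989  r=-6.6389  x^+=0.2189  v^+=0.1682  a^+=-0.6406
step 3: x_pred=-0.0465  r=-5.6735  x^+=-2.7641  v^+=-1.3478  a^+=-1.3459
step 4: x_pred=-5.3802  r=1.0802  x^+=-4.8628  v^+=-2.8352  a^+=-1.2116
step 5: x_pred=-9.1804  r=11.3204  x^+=-3.7579  v^+=-2.8231  a^+=0.1956
step 6: x_pred=-7.0307  r=1.8907  x^+=-6.1251  v^+=-2.3395  a^+=0.4306

a_post = 0.4306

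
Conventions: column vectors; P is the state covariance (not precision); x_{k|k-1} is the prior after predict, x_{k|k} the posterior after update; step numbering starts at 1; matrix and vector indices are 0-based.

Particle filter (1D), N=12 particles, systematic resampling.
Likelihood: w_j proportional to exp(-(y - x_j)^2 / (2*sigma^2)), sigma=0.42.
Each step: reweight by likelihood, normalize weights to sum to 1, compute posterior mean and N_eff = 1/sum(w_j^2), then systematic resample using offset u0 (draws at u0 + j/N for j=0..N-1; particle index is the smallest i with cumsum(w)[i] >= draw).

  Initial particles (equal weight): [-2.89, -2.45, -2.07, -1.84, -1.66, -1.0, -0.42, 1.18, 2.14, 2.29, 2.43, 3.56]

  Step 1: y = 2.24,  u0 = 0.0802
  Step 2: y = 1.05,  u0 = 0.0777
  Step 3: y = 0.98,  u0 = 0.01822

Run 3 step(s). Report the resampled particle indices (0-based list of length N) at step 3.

resampled_idx = [0, 0, 1, 2, 3, 3, 4, 5, 6, 7, 7, 9]

step 1: w=[0.0000, 0.0000, 0.0000, 0.0000, 0.0000, 0.0000, 0.0000, 0.0142, 0.3333, 0.3405, 0.3096, 0.0025]  mean=2.2707  Neff=3.0954  idx=[8, 8, 8, 8, 9, 9, 9, 9, 10, 10, 10, 10]
step 2: w=[0.1664, 0.1664, 0.1664, 0.1664, 0.0618, 0.0618, 0.0618, 0.0618, 0.0218, 0.0218, 0.0218, 0.0218]  mean=2.2024  Neff=7.8187  idx=[0, 0, 1, 1, 2, 2, 3, 3, 5, 6, 7, 11]
step 3: w=[0.1091, 0.1091, 0.1091, 0.1091, 0.1091, 0.1091, 0.1091, 0.1091, 0.0382, 0.0382, 0.0382, 0.0128]  mean=2.1609  Neff=10.0260  idx=[0, 0, 1, 2, 3, 3, 4, 5, 6, 7, 7, 9]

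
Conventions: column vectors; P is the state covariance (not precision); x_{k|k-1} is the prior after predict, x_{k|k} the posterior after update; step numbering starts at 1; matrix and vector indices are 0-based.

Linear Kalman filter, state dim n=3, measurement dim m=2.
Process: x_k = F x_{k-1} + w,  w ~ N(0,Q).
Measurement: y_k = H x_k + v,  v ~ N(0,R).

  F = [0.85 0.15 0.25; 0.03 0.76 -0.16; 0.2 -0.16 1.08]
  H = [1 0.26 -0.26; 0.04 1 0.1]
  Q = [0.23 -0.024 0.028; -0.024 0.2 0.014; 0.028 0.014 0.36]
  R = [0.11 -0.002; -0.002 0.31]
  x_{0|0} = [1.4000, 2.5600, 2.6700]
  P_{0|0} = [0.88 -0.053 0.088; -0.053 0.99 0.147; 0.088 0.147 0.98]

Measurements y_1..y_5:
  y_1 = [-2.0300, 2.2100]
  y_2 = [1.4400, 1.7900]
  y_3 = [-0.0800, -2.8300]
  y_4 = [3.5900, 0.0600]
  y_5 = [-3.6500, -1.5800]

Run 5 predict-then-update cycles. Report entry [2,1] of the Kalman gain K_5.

step 1: x^-=[2.2415, 1.5604, 2.7540]  P^-=[0.9842 0.0507 0.5272; 0.0507 0.7587 -0.1538; 0.5272 -0.1538 1.5542]  S=[1.0236 0.3287; 0.3287 1.0633]  K=[0.8852 -0.1393; 0.0624 0.6817; 0.0825 -0.0041]  nu=[-3.9612, 0.2845]  x^+=[-1.3047, 1.5070, 2.4260]  P^+=[0.2425 -0.1003 0.4568; -0.1003 0.2326 -0.1745; 0.4568 -0.1745 1.5475]
step 2: x^-=[-0.2765, 0.7180, 2.1180]  P^-=[0.6626 -0.2061 0.9130; -0.2061 0.4077 -0.4425; 0.9130 -0.4425 2.4447]  S=[0.4433 0.0440; 0.0440 0.6455]  K=[0.8577 -0.1953; -0.0211 0.5517; 0.3936 -0.2770]  nu=[2.0805, 0.8712]  x^+=[1.3378, 1.1547, 2.6956]  P^+=[0.3266 -0.1495 0.7422; -0.1495 0.2120 -0.3500; 0.7422 -0.3500 2.3360]
step 3: x^-=[1.9842, 0.4864, 2.9940]  P^-=[0.8678 -0.3357 1.4008; -0.3357 0.4537 -0.7314; 1.4008 -0.7314 3.5544]  S=[0.4447 0.0158; 0.0158 0.6387]  K=[0.9460 -0.2752; -0.0824 0.5769; 0.6625 -0.5172]  nu=[-1.4123, -3.6952]  x^+=[1.6653, -1.5289, 3.9697]  P^+=[0.4297 -0.2086 1.0417; -0.2086 0.2397 -0.5232; 1.0417 -0.5232 3.1991]
step 4: x^-=[2.1786, -1.7471, 4.8649]  P^-=[1.0961 -0.4701 1.9257; -0.4701 0.5285 -1.0385; 1.9257 -1.0385 4.7590]  S=[0.4581 -0.0039; -0.0039 0.6579]  K=[1.0299 -0.3491; -0.1315 0.6160; 0.9070 -0.7327]  nu=[3.1305, 1.2335]  x^+=[4.9722, -1.3991, 6.8005]  P^+=[0.5272 -0.2639 1.3253; -0.2639 0.2702 -0.6843; 1.3253 -0.6843 4.0237]
step 5: x^-=[5.7166, -2.0022, 8.5628]  P^-=[1.3131 -0.5963 2.4249; -0.5963 0.6012 -1.3285; 2.4249 -1.3285 5.9072]  S=[0.4717 -0.0211; -0.0211 0.6784]  K=[1.1003 -0.4099; -0.1714 0.6499; 1.1120 -0.9101]  nu=[-6.6197, -0.6628]  x^+=[-1.2952, -1.2984, 1.8049]  P^+=[0.6091 -0.3100 1.5641; -0.3100 0.2961 -0.8189; 1.5641 -0.8189 4.7194]

K[2,1] = -0.9101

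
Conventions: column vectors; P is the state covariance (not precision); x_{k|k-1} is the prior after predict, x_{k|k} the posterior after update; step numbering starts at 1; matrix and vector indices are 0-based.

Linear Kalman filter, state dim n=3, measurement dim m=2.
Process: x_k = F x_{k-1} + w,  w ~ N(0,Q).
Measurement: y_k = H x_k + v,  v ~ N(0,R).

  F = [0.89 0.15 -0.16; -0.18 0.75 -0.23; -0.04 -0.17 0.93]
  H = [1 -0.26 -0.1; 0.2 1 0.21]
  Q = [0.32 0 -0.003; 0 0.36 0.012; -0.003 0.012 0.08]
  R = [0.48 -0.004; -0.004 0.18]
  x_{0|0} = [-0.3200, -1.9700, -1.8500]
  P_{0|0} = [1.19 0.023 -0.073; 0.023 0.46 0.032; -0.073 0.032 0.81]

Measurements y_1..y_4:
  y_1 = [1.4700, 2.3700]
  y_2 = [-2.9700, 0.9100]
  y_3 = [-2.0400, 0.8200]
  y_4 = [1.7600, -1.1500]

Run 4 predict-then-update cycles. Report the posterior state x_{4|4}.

step 1: x^-=[-0.2843, -0.9944, -1.3728]  P^-=[1.3191 -0.0865 -0.2368; -0.0865 0.6769 -0.1762; -0.2368 -0.1762 0.7914]  S=[1.9359 -0.0325; -0.0325 0.8160]  K=[0.7083 0.1846; -0.1137 0.7584; -0.1408 -0.0759]  nu=[1.3585, 3.7095]  x^+=[1.3628, 1.6643, -1.8457]  P^+=[0.3285 -0.0280 -0.0349; -0.0280 0.1769 -0.1634; -0.0349 -0.1634 0.7490]
step 2: x^-=[1.7578, 1.4275, -2.0539]  P^-=[0.6137 0.0083 -0.1826; 0.0083 0.5708 -0.2833; -0.1826 -0.2833 0.7873]  S=[1.1576 -0.0292; -0.0292 0.6791]  K=[0.5481 0.1601; -0.0776 0.7521; -0.1680 -0.2347]  nu=[-4.5621, -0.4377]  x^+=[-0.8126, 1.4522, -1.1846]  P^+=[0.2537 -0.0126 -0.0550; -0.0126 0.1763 -0.1817; -0.0550 -0.1817 0.7196]
step 3: x^-=[-0.3158, 1.5078, -1.3160]  P^-=[0.5644 0.0354 -0.1978; 0.0354 0.5670 -0.2877; -0.1978 -0.2877 0.7692]  S=[1.0966 -0.0143; -0.0143 0.6802]  K=[0.5265 0.1679; -0.0661 0.7538; -0.1855 -0.2475]  nu=[-1.4637, -0.3483]  x^+=[-1.1450, 1.3421, -0.9583]  P^+=[0.2437 -0.0070 -0.0647; -0.0070 0.1743 -0.1760; -0.0647 -0.1760 0.6911]
step 4: x^-=[-0.6644, 1.4331, -1.0735]  P^-=[0.5597 0.0401 -0.2012; 0.0401 0.5598 -0.2757; -0.2012 -0.2757 0.7435]  S=[1.0900 -0.0108; -0.0108 0.6783]  K=[0.5240 0.1702; -0.0640 0.7507; -0.1894 -0.2386]  nu=[2.6896, -2.2247]  x^+=[0.3665, -0.4092, -1.0520]  P^+=[0.2426 -0.0059 -0.0672; -0.0059 0.1720 -0.1688; -0.0672 -0.1688 0.6668]

x_post = [0.3665, -0.4092, -1.0520]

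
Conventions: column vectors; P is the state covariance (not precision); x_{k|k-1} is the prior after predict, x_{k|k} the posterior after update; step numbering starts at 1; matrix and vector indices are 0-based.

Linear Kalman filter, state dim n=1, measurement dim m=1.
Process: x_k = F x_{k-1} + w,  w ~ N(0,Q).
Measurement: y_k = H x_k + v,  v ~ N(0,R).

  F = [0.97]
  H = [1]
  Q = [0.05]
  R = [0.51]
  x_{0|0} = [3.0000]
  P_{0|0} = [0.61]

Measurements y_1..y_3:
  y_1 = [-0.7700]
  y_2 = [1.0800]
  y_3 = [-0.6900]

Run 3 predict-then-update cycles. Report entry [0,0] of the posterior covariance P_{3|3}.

step 1: x^-=[2.9100]  P^-=[0.6239]  S=[1.1339]  K=[0.5502]  nu=[-3.6800]  x^+=[0.8851]  P^+=[0.2806]
step 2: x^-=[0.8585]  P^-=[0.3140]  S=[0.8240]  K=[0.3811]  nu=[0.2215]  x^+=[0.9429]  P^+=[0.1944]
step 3: x^-=[0.9147]  P^-=[0.2329]  S=[0.7429]  K=[0.3135]  nu=[-1.6047]  x^+=[0.4116]  P^+=[0.1599]

P_post[0,0] = 0.1599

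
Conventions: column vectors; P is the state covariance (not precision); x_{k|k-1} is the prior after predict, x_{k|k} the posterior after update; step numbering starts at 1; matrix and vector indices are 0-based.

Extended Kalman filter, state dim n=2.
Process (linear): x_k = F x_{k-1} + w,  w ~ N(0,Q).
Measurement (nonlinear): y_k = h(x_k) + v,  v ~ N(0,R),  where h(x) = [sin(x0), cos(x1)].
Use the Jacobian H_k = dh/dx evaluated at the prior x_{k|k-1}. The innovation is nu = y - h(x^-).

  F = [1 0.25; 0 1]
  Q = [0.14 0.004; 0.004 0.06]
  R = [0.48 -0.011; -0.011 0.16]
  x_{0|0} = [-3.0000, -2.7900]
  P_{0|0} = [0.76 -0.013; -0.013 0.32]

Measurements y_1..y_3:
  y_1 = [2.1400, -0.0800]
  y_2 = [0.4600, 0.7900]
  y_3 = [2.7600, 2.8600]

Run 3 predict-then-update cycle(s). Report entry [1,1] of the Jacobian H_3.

step 1: x^-=[-3.6975, -2.7900]  P^-=[0.9135 0.0710; 0.0710 0.3800]  H_jac=[-0.8494 0.0000; 0.0000 0.3444]  S=[1.1391 -0.0318; -0.0318 0.2051]  K=[-0.6808 0.0138; -0.0353 0.6327]  nu=[1.6123, 0.8588]  x^+=[-4.7833, -2.3035]  P^+=[0.3849 0.0281; 0.0281 0.2951]
step 2: x^-=[-5.3592, -2.3035]  P^-=[0.5574 0.1059; 0.1059 0.3551]  H_jac=[0.6027 0.0000; 0.0000 0.7433]  S=[0.6824 0.0364; 0.0364 0.3562]  K=[0.4831 0.1716; 0.0543 0.7354]  nu=[-0.3380, 1.4589]  x^+=[-5.2722, -1.2489]  P^+=[0.3816 0.0298; 0.0298 0.1575]
step 3: x^-=[-5.5844, -1.2489]  P^-=[0.5464 0.0732; 0.0732 0.2175]  H_jac=[0.7656 0.0000; 0.0000 0.9486]  S=[0.8003 0.0421; 0.0421 0.3557]  K=[0.5157 0.1340; 0.0397 0.5753]  nu=[2.1167, 2.5437]  x^+=[-4.1520, 0.2985]  P^+=[0.3214 0.0166; 0.0166 0.0966]

H_jac[1,1] = 0.9486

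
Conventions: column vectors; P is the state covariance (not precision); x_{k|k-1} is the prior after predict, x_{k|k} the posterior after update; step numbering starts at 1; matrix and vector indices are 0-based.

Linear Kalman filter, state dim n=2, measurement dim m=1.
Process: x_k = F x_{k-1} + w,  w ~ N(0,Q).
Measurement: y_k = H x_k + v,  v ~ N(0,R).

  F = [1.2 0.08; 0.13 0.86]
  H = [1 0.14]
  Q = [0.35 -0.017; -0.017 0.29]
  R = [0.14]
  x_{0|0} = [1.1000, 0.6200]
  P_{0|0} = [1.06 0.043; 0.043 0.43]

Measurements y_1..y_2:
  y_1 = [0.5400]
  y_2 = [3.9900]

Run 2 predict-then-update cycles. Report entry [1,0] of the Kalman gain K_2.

step 1: x^-=[1.3696, 0.6762]  P^-=[1.8874 0.2228; 0.2228 0.6356]  S=[2.1022]  K=[0.9126; 0.1483]  nu=[-0.9243]  x^+=[0.5261, 0.5391]  P^+=[0.1364 -0.0617; -0.0617 0.5893]
step 2: x^-=[0.6744, 0.5320]  P^-=[0.5384 -0.0195; -0.0195 0.7144]  S=[0.6869]  K=[0.7798; 0.1172]  nu=[3.2411]  x^+=[3.2018, 0.9118]  P^+=[0.1207 -0.0823; -0.0823 0.7049]

K[1,0] = 0.1172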